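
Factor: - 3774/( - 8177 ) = 6/13 = 2^1 * 3^1*13^(-1)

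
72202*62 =4476524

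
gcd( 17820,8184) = 132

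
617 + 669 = 1286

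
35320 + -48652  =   - 13332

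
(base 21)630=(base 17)966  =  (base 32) 2kl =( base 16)A95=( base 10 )2709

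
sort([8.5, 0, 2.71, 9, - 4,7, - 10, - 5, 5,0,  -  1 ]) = [ - 10,-5, - 4, - 1, 0,0, 2.71, 5,  7, 8.5, 9 ]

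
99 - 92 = 7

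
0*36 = 0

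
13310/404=32 + 191/202=32.95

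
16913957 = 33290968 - 16377011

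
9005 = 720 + 8285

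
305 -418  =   - 113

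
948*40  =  37920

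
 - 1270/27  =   - 1270/27 = -47.04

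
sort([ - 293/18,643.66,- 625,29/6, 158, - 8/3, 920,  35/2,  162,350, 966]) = [-625,-293/18,- 8/3, 29/6, 35/2, 158,162, 350,643.66 , 920, 966 ]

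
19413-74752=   -  55339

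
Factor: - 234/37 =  - 2^1*3^2*13^1*37^( - 1 )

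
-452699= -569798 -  - 117099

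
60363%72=27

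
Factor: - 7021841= - 31^1 * 226511^1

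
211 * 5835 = 1231185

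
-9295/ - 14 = 9295/14 = 663.93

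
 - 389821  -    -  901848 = 512027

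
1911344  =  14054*136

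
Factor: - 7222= - 2^1*23^1*157^1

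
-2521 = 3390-5911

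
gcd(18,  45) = 9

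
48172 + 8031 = 56203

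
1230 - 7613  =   - 6383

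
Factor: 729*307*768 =2^8*3^7*307^1  =  171880704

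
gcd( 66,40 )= 2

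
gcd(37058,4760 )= 14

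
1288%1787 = 1288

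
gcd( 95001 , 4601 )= 1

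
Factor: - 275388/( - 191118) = 866/601 = 2^1*433^1*601^( - 1 )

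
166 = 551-385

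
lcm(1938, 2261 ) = 13566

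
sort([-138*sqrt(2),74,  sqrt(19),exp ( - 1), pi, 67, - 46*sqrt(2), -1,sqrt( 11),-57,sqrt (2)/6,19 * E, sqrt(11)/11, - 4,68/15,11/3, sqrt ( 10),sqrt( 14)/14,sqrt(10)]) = [-138*sqrt(2), - 46*sqrt( 2),- 57, - 4,-1, sqrt(2)/6,sqrt ( 14 )/14,sqrt( 11 ) /11 , exp( - 1 ), pi, sqrt(10),sqrt( 10) , sqrt( 11), 11/3,sqrt( 19), 68/15,19*E,67 , 74 ] 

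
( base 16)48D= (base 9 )1534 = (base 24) 20D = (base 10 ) 1165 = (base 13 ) 6B8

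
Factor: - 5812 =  - 2^2*1453^1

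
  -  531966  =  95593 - 627559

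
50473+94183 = 144656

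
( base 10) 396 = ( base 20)jg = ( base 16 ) 18c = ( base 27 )EI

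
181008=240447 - 59439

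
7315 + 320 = 7635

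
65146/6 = 10857 + 2/3=10857.67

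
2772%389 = 49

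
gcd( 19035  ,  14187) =3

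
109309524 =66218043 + 43091481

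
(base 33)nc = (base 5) 11041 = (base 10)771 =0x303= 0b1100000011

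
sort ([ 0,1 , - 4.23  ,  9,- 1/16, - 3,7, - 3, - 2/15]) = [ - 4.23, - 3, - 3, - 2/15,  -  1/16,0,1,  7, 9]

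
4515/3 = 1505 = 1505.00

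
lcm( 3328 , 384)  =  9984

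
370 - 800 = -430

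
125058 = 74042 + 51016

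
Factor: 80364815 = 5^1*971^1*16553^1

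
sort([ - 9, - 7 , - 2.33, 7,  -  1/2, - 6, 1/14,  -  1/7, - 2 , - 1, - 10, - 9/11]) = [  -  10, - 9, - 7, - 6,-2.33, - 2, - 1, - 9/11, - 1/2, - 1/7, 1/14, 7]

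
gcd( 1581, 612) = 51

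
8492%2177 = 1961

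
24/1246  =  12/623=0.02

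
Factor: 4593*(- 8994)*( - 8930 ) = 2^2*3^2 * 5^1* 19^1*47^1*1499^1*1531^1= 368893317060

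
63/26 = 63/26 = 2.42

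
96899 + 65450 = 162349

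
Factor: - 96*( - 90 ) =8640 = 2^6 * 3^3*5^1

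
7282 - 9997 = -2715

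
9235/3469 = 2+2297/3469 = 2.66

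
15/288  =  5/96 =0.05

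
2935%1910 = 1025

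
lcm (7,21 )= 21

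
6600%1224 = 480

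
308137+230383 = 538520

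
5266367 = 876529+4389838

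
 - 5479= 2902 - 8381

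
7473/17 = 7473/17 = 439.59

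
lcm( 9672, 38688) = 38688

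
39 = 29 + 10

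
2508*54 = 135432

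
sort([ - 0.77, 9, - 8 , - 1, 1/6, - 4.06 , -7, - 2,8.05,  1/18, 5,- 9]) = [ - 9, - 8, - 7 , - 4.06, - 2, - 1, - 0.77, 1/18, 1/6,5,8.05, 9] 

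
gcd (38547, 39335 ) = 1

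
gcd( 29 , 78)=1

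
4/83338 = 2/41669  =  0.00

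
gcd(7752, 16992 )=24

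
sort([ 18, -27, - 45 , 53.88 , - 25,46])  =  [ - 45 , - 27, - 25,18,46,53.88]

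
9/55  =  9/55 = 0.16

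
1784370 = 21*84970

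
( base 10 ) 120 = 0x78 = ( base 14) 88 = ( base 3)11110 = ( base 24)50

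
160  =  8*20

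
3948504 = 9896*399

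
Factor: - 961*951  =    -  913911 = -3^1 * 31^2*317^1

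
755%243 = 26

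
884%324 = 236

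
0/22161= 0 = 0.00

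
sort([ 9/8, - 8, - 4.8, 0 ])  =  [-8, - 4.8,0, 9/8]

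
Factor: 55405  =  5^1*7^1 * 1583^1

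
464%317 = 147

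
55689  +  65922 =121611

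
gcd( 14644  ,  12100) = 4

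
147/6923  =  21/989 = 0.02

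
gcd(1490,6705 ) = 745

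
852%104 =20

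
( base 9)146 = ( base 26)4j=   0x7B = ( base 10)123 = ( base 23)58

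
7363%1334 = 693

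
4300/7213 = 4300/7213  =  0.60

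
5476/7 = 5476/7 = 782.29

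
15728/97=15728/97 = 162.14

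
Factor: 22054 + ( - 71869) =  -3^5*5^1 * 41^1  =  - 49815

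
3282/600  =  547/100= 5.47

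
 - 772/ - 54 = 14  +  8/27 = 14.30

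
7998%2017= 1947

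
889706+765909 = 1655615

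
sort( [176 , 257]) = [ 176, 257 ] 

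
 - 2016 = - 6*336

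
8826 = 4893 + 3933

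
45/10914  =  15/3638 = 0.00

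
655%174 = 133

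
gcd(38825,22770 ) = 5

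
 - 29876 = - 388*77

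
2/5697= 2/5697 = 0.00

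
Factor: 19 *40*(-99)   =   - 75240  =  - 2^3*3^2*5^1*11^1*19^1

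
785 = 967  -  182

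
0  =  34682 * 0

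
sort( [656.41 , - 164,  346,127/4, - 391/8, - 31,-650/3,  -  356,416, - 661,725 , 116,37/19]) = [ - 661, - 356, - 650/3,  -  164, - 391/8, - 31, 37/19, 127/4, 116 , 346,  416,  656.41, 725]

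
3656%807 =428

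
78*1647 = 128466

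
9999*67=669933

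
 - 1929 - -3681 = 1752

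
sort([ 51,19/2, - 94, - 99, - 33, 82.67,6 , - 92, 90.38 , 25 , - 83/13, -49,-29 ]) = [ - 99,-94,  -  92, - 49, - 33,  -  29, - 83/13,6,19/2,25, 51,82.67, 90.38]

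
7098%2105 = 783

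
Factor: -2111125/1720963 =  - 5^3 * 19^(-1)*53^( - 1)*1709^(-1)*16889^1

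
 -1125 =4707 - 5832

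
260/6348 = 65/1587 = 0.04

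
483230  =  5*96646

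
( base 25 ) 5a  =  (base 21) 69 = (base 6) 343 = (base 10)135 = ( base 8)207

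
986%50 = 36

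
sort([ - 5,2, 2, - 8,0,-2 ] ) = [ - 8, - 5, - 2, 0,2, 2]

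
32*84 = 2688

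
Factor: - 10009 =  - 10009^1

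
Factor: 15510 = 2^1*3^1*5^1 *11^1*47^1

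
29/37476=29/37476= 0.00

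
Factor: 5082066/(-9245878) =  - 2541033/4622939 = -  3^2*11^1 * 25667^1*4622939^( - 1)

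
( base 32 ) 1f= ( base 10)47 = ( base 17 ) 2D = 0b101111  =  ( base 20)27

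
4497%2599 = 1898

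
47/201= 47/201   =  0.23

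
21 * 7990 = 167790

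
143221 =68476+74745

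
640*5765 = 3689600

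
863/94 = 9 + 17/94 =9.18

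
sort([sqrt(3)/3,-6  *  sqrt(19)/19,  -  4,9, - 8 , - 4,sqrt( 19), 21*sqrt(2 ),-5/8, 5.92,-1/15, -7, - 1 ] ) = [ - 8, - 7,- 4, - 4, - 6*sqrt(19 )/19, - 1,-5/8 , - 1/15 , sqrt (3 )/3, sqrt ( 19 ), 5.92, 9,21*sqrt (2 )]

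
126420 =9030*14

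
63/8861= 63/8861 = 0.01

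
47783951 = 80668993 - 32885042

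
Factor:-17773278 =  - 2^1*3^1*59^1*50207^1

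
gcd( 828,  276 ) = 276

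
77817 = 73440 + 4377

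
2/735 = 2/735 = 0.00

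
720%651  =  69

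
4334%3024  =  1310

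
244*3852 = 939888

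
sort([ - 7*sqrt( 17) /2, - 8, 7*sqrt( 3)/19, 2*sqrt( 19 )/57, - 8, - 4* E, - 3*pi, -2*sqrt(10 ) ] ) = [ - 7*sqrt( 17) /2, - 4*E, - 3*pi ,- 8, - 8, - 2*sqrt( 10 ), 2*sqrt ( 19)/57, 7 *sqrt(3)/19]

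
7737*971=7512627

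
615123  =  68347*9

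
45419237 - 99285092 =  - 53865855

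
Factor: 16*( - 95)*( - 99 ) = 2^4 * 3^2*5^1*11^1*19^1 =150480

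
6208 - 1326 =4882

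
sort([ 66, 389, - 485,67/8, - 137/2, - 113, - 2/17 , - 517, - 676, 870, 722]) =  [-676, - 517, - 485, - 113,-137/2 , - 2/17, 67/8, 66, 389 , 722, 870 ] 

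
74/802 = 37/401 = 0.09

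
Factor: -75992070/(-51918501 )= 2^1*5^1*7^1*11^1*43^(-1 )*491^1 * 6007^(-1)=378070/258301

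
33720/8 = 4215 = 4215.00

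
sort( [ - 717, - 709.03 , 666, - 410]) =[ - 717, - 709.03 , - 410 , 666 ]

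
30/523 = 30/523 = 0.06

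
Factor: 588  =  2^2*3^1 * 7^2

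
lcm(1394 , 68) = 2788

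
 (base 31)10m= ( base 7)2603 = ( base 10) 983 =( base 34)SV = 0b1111010111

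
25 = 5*5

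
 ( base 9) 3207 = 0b100100110100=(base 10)2356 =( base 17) 82a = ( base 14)c04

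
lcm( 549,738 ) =45018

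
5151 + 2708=7859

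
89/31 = 89/31 = 2.87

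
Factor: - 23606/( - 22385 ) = 58/55 = 2^1*5^( - 1)*11^( - 1 )*29^1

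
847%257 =76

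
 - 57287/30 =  - 1910 + 13/30 = - 1909.57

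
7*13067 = 91469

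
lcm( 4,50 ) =100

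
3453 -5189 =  - 1736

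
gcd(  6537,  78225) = 3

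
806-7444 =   -  6638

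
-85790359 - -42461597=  - 43328762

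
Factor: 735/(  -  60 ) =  - 2^(  -  2 ) * 7^2 = -49/4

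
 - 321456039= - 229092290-92363749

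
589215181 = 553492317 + 35722864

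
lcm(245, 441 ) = 2205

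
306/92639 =306/92639 = 0.00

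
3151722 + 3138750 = 6290472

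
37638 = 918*41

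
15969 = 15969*1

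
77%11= 0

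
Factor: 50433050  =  2^1*5^2*17^1*59333^1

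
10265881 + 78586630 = 88852511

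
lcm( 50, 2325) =4650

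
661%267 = 127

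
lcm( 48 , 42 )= 336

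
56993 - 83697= -26704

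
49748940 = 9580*5193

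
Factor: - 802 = - 2^1*401^1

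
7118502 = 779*9138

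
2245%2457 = 2245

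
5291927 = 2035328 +3256599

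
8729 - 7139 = 1590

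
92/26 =3 + 7/13  =  3.54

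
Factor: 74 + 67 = 141=3^1 * 47^1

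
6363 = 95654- 89291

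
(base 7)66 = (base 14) 36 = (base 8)60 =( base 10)48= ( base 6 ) 120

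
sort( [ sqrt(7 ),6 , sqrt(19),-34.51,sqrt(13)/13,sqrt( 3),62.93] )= [ - 34.51,sqrt(13)/13,sqrt ( 3),sqrt( 7), sqrt(19) , 6,62.93]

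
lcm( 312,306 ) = 15912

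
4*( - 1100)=-4400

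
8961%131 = 53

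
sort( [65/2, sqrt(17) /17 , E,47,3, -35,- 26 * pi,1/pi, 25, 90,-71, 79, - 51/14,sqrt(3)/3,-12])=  [ - 26*pi,  -  71,-35,-12, - 51/14, sqrt( 17)/17,1/pi,sqrt( 3 )/3,E , 3, 25,65/2, 47, 79,90]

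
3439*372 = 1279308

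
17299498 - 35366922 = -18067424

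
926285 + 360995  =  1287280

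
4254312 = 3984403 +269909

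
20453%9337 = 1779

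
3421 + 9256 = 12677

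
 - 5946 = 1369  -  7315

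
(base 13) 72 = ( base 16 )5D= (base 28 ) 39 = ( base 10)93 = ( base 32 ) 2t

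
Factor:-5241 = -3^1*1747^1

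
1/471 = 1/471 = 0.00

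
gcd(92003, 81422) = 1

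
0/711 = 0 = 0.00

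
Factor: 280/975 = 56/195 = 2^3*3^( - 1 )*5^(-1)*7^1*13^(- 1 )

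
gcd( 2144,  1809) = 67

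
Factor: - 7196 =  - 2^2*7^1*257^1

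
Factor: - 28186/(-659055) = 34/795=2^1*3^( - 1)*5^( - 1 )*17^1*53^( - 1 ) 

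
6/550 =3/275 = 0.01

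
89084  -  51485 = 37599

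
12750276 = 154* 82794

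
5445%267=105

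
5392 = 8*674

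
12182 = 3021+9161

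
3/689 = 3/689 = 0.00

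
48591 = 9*5399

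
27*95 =2565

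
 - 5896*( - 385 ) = 2269960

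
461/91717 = 461/91717 = 0.01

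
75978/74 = 1026 + 27/37 = 1026.73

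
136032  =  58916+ 77116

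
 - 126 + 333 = 207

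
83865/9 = 9318 + 1/3 = 9318.33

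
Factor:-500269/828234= - 2^( - 1)*3^(  -  2)*7^1*47^( - 1)*73^1 = - 511/846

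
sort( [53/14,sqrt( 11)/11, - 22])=[ - 22,sqrt(11)/11, 53/14]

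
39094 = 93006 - 53912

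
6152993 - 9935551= -3782558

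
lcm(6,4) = 12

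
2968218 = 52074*57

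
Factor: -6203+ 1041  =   - 5162  =  - 2^1*29^1*89^1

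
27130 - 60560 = -33430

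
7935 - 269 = 7666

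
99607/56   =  99607/56 = 1778.70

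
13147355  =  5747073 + 7400282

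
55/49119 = 55/49119=0.00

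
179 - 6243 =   -  6064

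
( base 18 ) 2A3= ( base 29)SJ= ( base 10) 831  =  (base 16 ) 33f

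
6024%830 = 214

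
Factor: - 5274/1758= - 3^1=- 3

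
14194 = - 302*( - 47 )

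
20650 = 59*350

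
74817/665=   112 + 337/665  =  112.51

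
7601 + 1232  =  8833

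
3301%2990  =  311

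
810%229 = 123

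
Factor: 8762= 2^1*13^1 * 337^1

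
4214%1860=494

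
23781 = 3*7927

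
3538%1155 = 73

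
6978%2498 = 1982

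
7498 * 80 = 599840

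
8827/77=1261/11 = 114.64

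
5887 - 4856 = 1031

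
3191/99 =3191/99 =32.23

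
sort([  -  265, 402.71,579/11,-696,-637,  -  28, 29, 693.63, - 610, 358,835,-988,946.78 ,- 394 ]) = [ - 988, - 696, - 637, - 610, -394,-265,-28,29, 579/11,  358, 402.71,693.63, 835,946.78]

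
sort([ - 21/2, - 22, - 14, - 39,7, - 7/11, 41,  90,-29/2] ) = [ - 39, - 22,-29/2,  -  14, - 21/2,-7/11 , 7, 41, 90] 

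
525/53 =525/53 = 9.91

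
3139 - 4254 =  - 1115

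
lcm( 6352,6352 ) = 6352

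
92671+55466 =148137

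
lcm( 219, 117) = 8541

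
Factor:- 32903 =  - 13^1 * 2531^1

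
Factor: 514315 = 5^1*29^1*3547^1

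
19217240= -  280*(  -  68633)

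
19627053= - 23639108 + 43266161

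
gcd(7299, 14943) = 3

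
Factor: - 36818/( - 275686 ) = 41/307 = 41^1*307^(-1 ) 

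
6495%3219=57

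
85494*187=15987378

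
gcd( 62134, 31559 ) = 1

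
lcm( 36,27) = 108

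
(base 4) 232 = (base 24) 1m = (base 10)46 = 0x2e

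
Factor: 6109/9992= 2^ ( -3)*41^1 * 149^1*1249^( - 1) 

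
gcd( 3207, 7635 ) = 3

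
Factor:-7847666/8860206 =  - 3^( - 1)*1831^1*2143^1 * 1476701^( - 1) = - 3923833/4430103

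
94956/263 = 94956/263 = 361.05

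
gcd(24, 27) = 3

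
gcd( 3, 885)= 3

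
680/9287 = 680/9287 = 0.07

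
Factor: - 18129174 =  - 2^1*3^1*7^1*17^1*25391^1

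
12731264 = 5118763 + 7612501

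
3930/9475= 786/1895= 0.41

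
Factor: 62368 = 2^5*1949^1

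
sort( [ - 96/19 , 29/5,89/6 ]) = [-96/19, 29/5,89/6]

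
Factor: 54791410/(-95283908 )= - 27395705/47641954   =  -2^(  -  1)*5^1*29^( - 1) * 71^1 * 619^( - 1 )*1327^(-1 )*77171^1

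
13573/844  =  16 + 69/844 = 16.08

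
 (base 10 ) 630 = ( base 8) 1166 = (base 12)446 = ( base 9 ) 770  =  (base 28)ME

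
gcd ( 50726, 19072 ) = 2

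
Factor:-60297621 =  - 3^1 *19^1*1057853^1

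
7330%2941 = 1448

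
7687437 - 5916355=1771082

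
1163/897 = 1163/897 = 1.30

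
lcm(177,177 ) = 177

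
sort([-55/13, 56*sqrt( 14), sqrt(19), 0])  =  [ - 55/13, 0, sqrt( 19), 56*sqrt(14)] 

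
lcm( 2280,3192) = 15960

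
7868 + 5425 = 13293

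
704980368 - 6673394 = 698306974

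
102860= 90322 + 12538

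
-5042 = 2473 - 7515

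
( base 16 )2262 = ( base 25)e22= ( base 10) 8802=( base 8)21142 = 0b10001001100010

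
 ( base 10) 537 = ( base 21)14c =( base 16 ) 219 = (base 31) ha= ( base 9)656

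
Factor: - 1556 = -2^2*389^1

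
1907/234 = 1907/234=8.15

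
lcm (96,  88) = 1056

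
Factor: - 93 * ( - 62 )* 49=282534=2^1*3^1 * 7^2*31^2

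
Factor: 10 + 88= 98 = 2^1*7^2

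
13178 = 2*6589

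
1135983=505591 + 630392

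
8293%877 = 400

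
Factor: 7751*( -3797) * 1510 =  -  44440125970 = - 2^1 * 5^1 * 23^1 * 151^1 * 337^1 * 3797^1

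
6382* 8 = 51056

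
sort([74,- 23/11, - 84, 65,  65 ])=[ - 84,- 23/11, 65,65, 74] 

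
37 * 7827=289599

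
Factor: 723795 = 3^1*5^1*73^1*661^1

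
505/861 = 505/861 = 0.59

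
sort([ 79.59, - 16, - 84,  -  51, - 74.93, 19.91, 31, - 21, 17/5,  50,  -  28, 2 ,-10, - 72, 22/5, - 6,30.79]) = [ - 84, -74.93,-72,-51, - 28, - 21, - 16, -10,- 6,2, 17/5,22/5, 19.91, 30.79, 31, 50, 79.59] 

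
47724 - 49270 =-1546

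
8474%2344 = 1442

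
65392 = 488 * 134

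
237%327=237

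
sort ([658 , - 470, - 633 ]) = [ - 633, - 470, 658 ] 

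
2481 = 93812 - 91331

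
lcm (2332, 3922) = 86284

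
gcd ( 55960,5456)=8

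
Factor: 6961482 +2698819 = 7^2*17^1*11597^1= 9660301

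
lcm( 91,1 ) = 91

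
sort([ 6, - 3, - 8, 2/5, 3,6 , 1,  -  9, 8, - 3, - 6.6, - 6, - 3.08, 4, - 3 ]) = [ -9, - 8,-6.6  , - 6,  -  3.08, - 3,- 3, - 3,2/5, 1,3, 4, 6, 6, 8]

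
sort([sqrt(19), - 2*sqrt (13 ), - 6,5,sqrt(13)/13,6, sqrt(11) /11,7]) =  [  -  2*sqrt(13),  -  6, sqrt( 13)/13,sqrt(11)/11,sqrt ( 19 ), 5, 6 , 7] 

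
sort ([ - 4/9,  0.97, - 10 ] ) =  [ - 10, - 4/9,0.97] 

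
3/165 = 1/55 = 0.02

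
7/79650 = 7/79650   =  0.00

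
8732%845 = 282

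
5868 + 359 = 6227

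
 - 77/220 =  - 1 + 13/20 = - 0.35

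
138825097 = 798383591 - 659558494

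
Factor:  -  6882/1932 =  - 1147/322 = - 2^( - 1 ) * 7^( - 1 )* 23^(  -  1)*31^1*37^1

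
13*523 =6799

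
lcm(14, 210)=210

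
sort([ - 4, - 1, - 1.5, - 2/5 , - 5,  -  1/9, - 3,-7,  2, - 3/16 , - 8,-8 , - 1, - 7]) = [-8,  -  8, - 7, - 7, - 5,-4,-3, - 1.5, - 1,-1, - 2/5, - 3/16, - 1/9,2]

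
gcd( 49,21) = 7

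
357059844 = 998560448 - 641500604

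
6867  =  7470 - 603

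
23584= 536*44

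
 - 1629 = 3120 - 4749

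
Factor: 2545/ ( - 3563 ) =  - 5/7  =  -5^1*7^( - 1)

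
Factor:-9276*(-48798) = 452650248 = 2^3*3^3 * 773^1 *2711^1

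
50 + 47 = 97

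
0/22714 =0 = 0.00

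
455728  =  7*65104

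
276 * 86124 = 23770224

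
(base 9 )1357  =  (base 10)1024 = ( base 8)2000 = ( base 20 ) 2b4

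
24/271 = 24/271 =0.09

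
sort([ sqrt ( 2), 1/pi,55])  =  [ 1/pi,sqrt( 2),  55] 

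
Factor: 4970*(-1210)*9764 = -58717766800 =-2^4*5^2*7^1 * 11^2*71^1*2441^1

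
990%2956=990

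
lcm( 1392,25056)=25056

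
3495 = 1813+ 1682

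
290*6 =1740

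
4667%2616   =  2051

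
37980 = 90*422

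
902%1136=902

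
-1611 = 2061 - 3672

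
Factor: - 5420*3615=-19593300 = - 2^2 * 3^1*5^2*241^1 *271^1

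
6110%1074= 740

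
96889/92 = 96889/92 = 1053.14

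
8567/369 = 8567/369 = 23.22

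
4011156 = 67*59868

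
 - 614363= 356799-971162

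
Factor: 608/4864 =2^ ( - 3 )  =  1/8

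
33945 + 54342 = 88287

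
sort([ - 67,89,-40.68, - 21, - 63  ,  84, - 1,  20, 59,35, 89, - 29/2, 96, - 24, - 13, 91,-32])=[ - 67,  -  63, - 40.68, - 32,-24, - 21, - 29/2, - 13, - 1,20,35,59,84, 89, 89, 91, 96]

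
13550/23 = 589 + 3/23 = 589.13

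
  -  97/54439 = -1 + 54342/54439 =-0.00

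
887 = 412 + 475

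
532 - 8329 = - 7797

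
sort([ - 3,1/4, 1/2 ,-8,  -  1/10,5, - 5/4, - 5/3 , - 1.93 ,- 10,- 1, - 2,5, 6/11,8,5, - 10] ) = [-10, - 10,- 8, - 3, - 2,-1.93, - 5/3, - 5/4,  -  1, - 1/10,1/4  ,  1/2, 6/11,5,5, 5, 8]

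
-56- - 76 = 20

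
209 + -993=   -784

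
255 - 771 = -516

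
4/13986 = 2/6993 = 0.00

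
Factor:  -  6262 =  - 2^1*31^1 * 101^1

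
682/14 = 341/7 = 48.71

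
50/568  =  25/284 = 0.09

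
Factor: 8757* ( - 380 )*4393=-2^2*3^2 * 5^1*7^1 * 19^1*23^1*139^1*191^1 = -14618410380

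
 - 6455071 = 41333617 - 47788688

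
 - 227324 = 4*(-56831) 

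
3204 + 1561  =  4765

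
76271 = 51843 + 24428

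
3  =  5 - 2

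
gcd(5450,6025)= 25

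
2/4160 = 1/2080= 0.00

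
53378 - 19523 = 33855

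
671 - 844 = -173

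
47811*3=143433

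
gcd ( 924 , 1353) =33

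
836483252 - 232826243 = 603657009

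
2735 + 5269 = 8004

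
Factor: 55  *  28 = 2^2*5^1 * 7^1  *11^1 = 1540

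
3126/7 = 446 + 4/7 = 446.57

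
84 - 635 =-551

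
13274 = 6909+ 6365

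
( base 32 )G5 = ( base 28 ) ID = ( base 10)517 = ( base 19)184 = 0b1000000101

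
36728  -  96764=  - 60036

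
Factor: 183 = 3^1*61^1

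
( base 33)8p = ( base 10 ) 289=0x121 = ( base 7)562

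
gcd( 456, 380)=76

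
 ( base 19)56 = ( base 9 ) 122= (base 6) 245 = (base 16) 65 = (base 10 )101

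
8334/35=238 + 4/35 =238.11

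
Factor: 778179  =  3^1*47^1*5519^1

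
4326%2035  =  256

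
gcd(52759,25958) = 1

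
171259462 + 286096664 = 457356126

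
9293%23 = 1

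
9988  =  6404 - - 3584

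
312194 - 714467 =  - 402273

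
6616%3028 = 560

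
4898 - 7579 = -2681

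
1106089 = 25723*43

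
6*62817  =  376902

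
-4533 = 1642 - 6175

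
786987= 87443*9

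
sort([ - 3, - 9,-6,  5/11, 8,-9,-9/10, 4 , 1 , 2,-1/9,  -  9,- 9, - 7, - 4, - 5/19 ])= [ - 9, - 9, - 9,-9, - 7, - 6, - 4,  -  3, - 9/10, - 5/19, - 1/9, 5/11, 1, 2, 4, 8 ] 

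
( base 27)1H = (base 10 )44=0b101100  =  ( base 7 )62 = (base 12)38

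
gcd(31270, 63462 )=2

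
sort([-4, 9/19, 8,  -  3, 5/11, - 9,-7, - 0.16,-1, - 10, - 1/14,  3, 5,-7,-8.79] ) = [ - 10, - 9,  -  8.79,- 7, - 7,  -  4, - 3, - 1, - 0.16,  -  1/14, 5/11, 9/19,3,5,  8 ] 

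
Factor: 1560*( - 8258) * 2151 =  -2^4*3^3*5^1*13^1*239^1 * 4129^1 =- 27710214480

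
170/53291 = 170/53291  =  0.00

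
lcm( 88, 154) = 616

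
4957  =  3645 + 1312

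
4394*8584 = 37718096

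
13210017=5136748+8073269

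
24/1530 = 4/255 = 0.02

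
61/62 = 61/62 = 0.98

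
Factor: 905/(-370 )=  -  181/74 =- 2^( - 1)*37^(-1)*181^1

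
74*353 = 26122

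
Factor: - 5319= - 3^3 * 197^1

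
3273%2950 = 323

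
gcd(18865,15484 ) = 49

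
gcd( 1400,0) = 1400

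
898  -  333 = 565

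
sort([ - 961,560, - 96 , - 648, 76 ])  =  [ - 961,  -  648, -96, 76, 560] 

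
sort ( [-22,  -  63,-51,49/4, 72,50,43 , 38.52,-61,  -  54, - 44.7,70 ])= [ - 63, - 61, - 54, - 51,-44.7,  -  22,49/4,38.52,43,50,  70,72 ] 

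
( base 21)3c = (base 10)75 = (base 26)2N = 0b1001011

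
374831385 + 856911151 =1231742536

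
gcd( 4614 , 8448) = 6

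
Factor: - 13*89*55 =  - 5^1*11^1  *  13^1*89^1 = - 63635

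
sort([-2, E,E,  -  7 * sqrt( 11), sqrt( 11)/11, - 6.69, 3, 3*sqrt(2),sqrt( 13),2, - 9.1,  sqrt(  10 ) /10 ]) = [ - 7 * sqrt(11 ), - 9.1, - 6.69,-2,sqrt(11 ) /11,  sqrt(10 ) /10 , 2, E, E,3,sqrt ( 13),3*sqrt ( 2) ] 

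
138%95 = 43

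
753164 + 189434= 942598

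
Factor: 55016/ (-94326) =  - 27508/47163 = - 2^2*3^(-1 )*13^1*23^2*79^(- 1)* 199^(-1) 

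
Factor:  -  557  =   - 557^1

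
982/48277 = 982/48277 = 0.02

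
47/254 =47/254 = 0.19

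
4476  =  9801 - 5325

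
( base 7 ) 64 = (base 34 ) 1c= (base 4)232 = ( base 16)2e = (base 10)46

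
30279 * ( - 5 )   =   - 151395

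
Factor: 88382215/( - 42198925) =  - 17676443/8439785= - 5^ ( - 1)*23^1*127^( - 1)* 13291^( -1 )*768541^1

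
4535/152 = 4535/152  =  29.84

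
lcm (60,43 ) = 2580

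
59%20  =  19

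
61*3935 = 240035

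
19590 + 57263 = 76853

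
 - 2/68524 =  - 1+34261/34262  =  - 0.00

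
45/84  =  15/28 = 0.54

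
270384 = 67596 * 4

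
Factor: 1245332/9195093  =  2^2*3^( - 3)*11^2*31^1*83^1*340559^( - 1 ) 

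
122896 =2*61448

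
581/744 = 581/744 = 0.78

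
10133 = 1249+8884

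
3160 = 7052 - 3892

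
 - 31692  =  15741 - 47433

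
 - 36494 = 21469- 57963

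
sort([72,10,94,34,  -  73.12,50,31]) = [  -  73.12,10,31,34,50,72,94 ] 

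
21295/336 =63 + 127/336=63.38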